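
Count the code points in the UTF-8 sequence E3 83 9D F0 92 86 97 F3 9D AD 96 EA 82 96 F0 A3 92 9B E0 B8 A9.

Byte at offset 0: 0xE3 = 11100011 → 3-byte char (#1). Advance 3.
Byte at offset 3: 0xF0 = 11110000 → 4-byte char (#2). Advance 4.
Byte at offset 7: 0xF3 = 11110011 → 4-byte char (#3). Advance 4.
Byte at offset 11: 0xEA = 11101010 → 3-byte char (#4). Advance 3.
Byte at offset 14: 0xF0 = 11110000 → 4-byte char (#5). Advance 4.
Byte at offset 18: 0xE0 = 11100000 → 3-byte char (#6). Advance 3.
Reached end at offset 21 after 6 code points.

6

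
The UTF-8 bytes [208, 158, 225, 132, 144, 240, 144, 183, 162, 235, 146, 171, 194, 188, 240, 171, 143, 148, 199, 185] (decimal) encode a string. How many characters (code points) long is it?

Byte at offset 0: 0xD0 = 11010000 → 2-byte char (#1). Advance 2.
Byte at offset 2: 0xE1 = 11100001 → 3-byte char (#2). Advance 3.
Byte at offset 5: 0xF0 = 11110000 → 4-byte char (#3). Advance 4.
Byte at offset 9: 0xEB = 11101011 → 3-byte char (#4). Advance 3.
Byte at offset 12: 0xC2 = 11000010 → 2-byte char (#5). Advance 2.
Byte at offset 14: 0xF0 = 11110000 → 4-byte char (#6). Advance 4.
Byte at offset 18: 0xC7 = 11000111 → 2-byte char (#7). Advance 2.
Reached end at offset 20 after 7 code points.

7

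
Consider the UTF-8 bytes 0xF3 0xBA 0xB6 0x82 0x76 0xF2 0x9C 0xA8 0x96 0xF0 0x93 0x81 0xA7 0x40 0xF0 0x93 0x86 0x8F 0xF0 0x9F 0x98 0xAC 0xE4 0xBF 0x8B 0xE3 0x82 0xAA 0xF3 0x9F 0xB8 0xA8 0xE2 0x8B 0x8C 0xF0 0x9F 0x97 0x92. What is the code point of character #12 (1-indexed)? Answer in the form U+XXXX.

Offset 0: leading byte 0xF3 = 11110011 → 4-byte char #1 = F3 BA B6 82.
Offset 4: leading byte 0x76 = 01110110 → 1-byte char #2 = 76.
Offset 5: leading byte 0xF2 = 11110010 → 4-byte char #3 = F2 9C A8 96.
Offset 9: leading byte 0xF0 = 11110000 → 4-byte char #4 = F0 93 81 A7.
Offset 13: leading byte 0x40 = 01000000 → 1-byte char #5 = 40.
Offset 14: leading byte 0xF0 = 11110000 → 4-byte char #6 = F0 93 86 8F.
Offset 18: leading byte 0xF0 = 11110000 → 4-byte char #7 = F0 9F 98 AC.
Offset 22: leading byte 0xE4 = 11100100 → 3-byte char #8 = E4 BF 8B.
Offset 25: leading byte 0xE3 = 11100011 → 3-byte char #9 = E3 82 AA.
Offset 28: leading byte 0xF3 = 11110011 → 4-byte char #10 = F3 9F B8 A8.
Offset 32: leading byte 0xE2 = 11100010 → 3-byte char #11 = E2 8B 8C.
Offset 35: leading byte 0xF0 = 11110000 → 4-byte char #12 = F0 9F 97 92.
Leading byte 0xF0 = 11110000 matches 11110xxx → 4-byte sequence.
Byte 1: 0xF0 = 11110000, payload 000 (3 bits).
Byte 2: 0x9F = 10011111 (10xxxxxx ✓), payload 011111.
Byte 3: 0x97 = 10010111 (10xxxxxx ✓), payload 010111.
Byte 4: 0x92 = 10010010 (10xxxxxx ✓), payload 010010.
Concatenate: 000011111010111010010 = 0x1F5D2 (21 bits → U+1F5D2).

U+1F5D2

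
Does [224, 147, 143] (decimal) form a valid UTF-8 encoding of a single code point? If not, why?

invalid (overlong encoding)

Leading byte 0xE0 = 11100000 → 3-byte form.
Continuation bytes all match 10xxxxxx. Payload decodes to 0x4CF.
But 0x4CF < 0x800, the minimum for a 3-byte sequence — this is an overlong encoding.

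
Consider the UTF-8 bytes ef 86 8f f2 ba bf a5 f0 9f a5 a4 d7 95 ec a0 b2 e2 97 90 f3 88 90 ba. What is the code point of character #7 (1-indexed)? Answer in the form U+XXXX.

Offset 0: leading byte 0xEF = 11101111 → 3-byte char #1 = EF 86 8F.
Offset 3: leading byte 0xF2 = 11110010 → 4-byte char #2 = F2 BA BF A5.
Offset 7: leading byte 0xF0 = 11110000 → 4-byte char #3 = F0 9F A5 A4.
Offset 11: leading byte 0xD7 = 11010111 → 2-byte char #4 = D7 95.
Offset 13: leading byte 0xEC = 11101100 → 3-byte char #5 = EC A0 B2.
Offset 16: leading byte 0xE2 = 11100010 → 3-byte char #6 = E2 97 90.
Offset 19: leading byte 0xF3 = 11110011 → 4-byte char #7 = F3 88 90 BA.
Leading byte 0xF3 = 11110011 matches 11110xxx → 4-byte sequence.
Byte 1: 0xF3 = 11110011, payload 011 (3 bits).
Byte 2: 0x88 = 10001000 (10xxxxxx ✓), payload 001000.
Byte 3: 0x90 = 10010000 (10xxxxxx ✓), payload 010000.
Byte 4: 0xBA = 10111010 (10xxxxxx ✓), payload 111010.
Concatenate: 011001000010000111010 = 0xC843A (21 bits → U+C843A).

U+C843A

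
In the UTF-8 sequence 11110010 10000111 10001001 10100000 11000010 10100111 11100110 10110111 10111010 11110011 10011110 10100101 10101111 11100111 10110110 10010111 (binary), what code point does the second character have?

Offset 0: leading byte 0xF2 = 11110010 → 4-byte char #1 = F2 87 89 A0.
Offset 4: leading byte 0xC2 = 11000010 → 2-byte char #2 = C2 A7.
Leading byte 0xC2 = 11000010 matches 110xxxxx → 2-byte sequence.
Byte 1: 0xC2 = 11000010, payload 00010 (5 bits).
Byte 2: 0xA7 = 10100111 (10xxxxxx ✓), payload 100111.
Concatenate: 00010100111 = 0xA7 (11 bits → U+00A7).

U+00A7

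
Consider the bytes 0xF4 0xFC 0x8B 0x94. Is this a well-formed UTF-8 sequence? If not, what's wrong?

Leading byte 0xF4 = 11110100 → 4-byte form.
Byte 2 is 0xFC = 11111100, which is not 10xxxxxx — expected a continuation byte.

invalid (non-continuation byte where continuation expected)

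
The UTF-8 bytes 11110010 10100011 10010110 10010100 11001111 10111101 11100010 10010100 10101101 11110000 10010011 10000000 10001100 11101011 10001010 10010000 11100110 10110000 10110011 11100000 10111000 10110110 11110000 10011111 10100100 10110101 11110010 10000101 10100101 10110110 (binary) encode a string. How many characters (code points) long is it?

Byte at offset 0: 0xF2 = 11110010 → 4-byte char (#1). Advance 4.
Byte at offset 4: 0xCF = 11001111 → 2-byte char (#2). Advance 2.
Byte at offset 6: 0xE2 = 11100010 → 3-byte char (#3). Advance 3.
Byte at offset 9: 0xF0 = 11110000 → 4-byte char (#4). Advance 4.
Byte at offset 13: 0xEB = 11101011 → 3-byte char (#5). Advance 3.
Byte at offset 16: 0xE6 = 11100110 → 3-byte char (#6). Advance 3.
Byte at offset 19: 0xE0 = 11100000 → 3-byte char (#7). Advance 3.
Byte at offset 22: 0xF0 = 11110000 → 4-byte char (#8). Advance 4.
Byte at offset 26: 0xF2 = 11110010 → 4-byte char (#9). Advance 4.
Reached end at offset 30 after 9 code points.

9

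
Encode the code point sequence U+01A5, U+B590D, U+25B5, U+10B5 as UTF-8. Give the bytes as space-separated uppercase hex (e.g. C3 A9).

C6 A5 F2 B5 A4 8D E2 96 B5 E1 82 B5

U+01A5: 2-byte form → C6 A5.
U+B590D: 4-byte form → F2 B5 A4 8D.
U+25B5: 3-byte form → E2 96 B5.
U+10B5: 3-byte form → E1 82 B5.
Concatenated (12 bytes): C6 A5 F2 B5 A4 8D E2 96 B5 E1 82 B5.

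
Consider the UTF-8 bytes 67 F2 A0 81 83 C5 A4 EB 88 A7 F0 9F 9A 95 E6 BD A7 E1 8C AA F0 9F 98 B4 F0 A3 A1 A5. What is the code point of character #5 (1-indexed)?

Offset 0: leading byte 0x67 = 01100111 → 1-byte char #1 = 67.
Offset 1: leading byte 0xF2 = 11110010 → 4-byte char #2 = F2 A0 81 83.
Offset 5: leading byte 0xC5 = 11000101 → 2-byte char #3 = C5 A4.
Offset 7: leading byte 0xEB = 11101011 → 3-byte char #4 = EB 88 A7.
Offset 10: leading byte 0xF0 = 11110000 → 4-byte char #5 = F0 9F 9A 95.
Leading byte 0xF0 = 11110000 matches 11110xxx → 4-byte sequence.
Byte 1: 0xF0 = 11110000, payload 000 (3 bits).
Byte 2: 0x9F = 10011111 (10xxxxxx ✓), payload 011111.
Byte 3: 0x9A = 10011010 (10xxxxxx ✓), payload 011010.
Byte 4: 0x95 = 10010101 (10xxxxxx ✓), payload 010101.
Concatenate: 000011111011010010101 = 0x1F695 (21 bits → U+1F695).

U+1F695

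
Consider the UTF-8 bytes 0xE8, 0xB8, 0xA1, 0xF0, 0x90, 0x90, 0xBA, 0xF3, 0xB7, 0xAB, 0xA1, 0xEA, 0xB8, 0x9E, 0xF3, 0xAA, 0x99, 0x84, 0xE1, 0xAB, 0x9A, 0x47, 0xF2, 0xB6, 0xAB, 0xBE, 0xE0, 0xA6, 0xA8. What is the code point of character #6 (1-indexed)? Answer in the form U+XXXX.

U+1ADA

Offset 0: leading byte 0xE8 = 11101000 → 3-byte char #1 = E8 B8 A1.
Offset 3: leading byte 0xF0 = 11110000 → 4-byte char #2 = F0 90 90 BA.
Offset 7: leading byte 0xF3 = 11110011 → 4-byte char #3 = F3 B7 AB A1.
Offset 11: leading byte 0xEA = 11101010 → 3-byte char #4 = EA B8 9E.
Offset 14: leading byte 0xF3 = 11110011 → 4-byte char #5 = F3 AA 99 84.
Offset 18: leading byte 0xE1 = 11100001 → 3-byte char #6 = E1 AB 9A.
Leading byte 0xE1 = 11100001 matches 1110xxxx → 3-byte sequence.
Byte 1: 0xE1 = 11100001, payload 0001 (4 bits).
Byte 2: 0xAB = 10101011 (10xxxxxx ✓), payload 101011.
Byte 3: 0x9A = 10011010 (10xxxxxx ✓), payload 011010.
Concatenate: 0001101011011010 = 0x1ADA (16 bits → U+1ADA).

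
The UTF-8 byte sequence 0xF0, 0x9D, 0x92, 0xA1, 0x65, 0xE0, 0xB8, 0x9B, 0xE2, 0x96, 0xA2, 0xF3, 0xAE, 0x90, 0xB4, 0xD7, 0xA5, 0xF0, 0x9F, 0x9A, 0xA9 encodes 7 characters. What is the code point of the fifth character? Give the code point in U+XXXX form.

U+EE434

Offset 0: leading byte 0xF0 = 11110000 → 4-byte char #1 = F0 9D 92 A1.
Offset 4: leading byte 0x65 = 01100101 → 1-byte char #2 = 65.
Offset 5: leading byte 0xE0 = 11100000 → 3-byte char #3 = E0 B8 9B.
Offset 8: leading byte 0xE2 = 11100010 → 3-byte char #4 = E2 96 A2.
Offset 11: leading byte 0xF3 = 11110011 → 4-byte char #5 = F3 AE 90 B4.
Leading byte 0xF3 = 11110011 matches 11110xxx → 4-byte sequence.
Byte 1: 0xF3 = 11110011, payload 011 (3 bits).
Byte 2: 0xAE = 10101110 (10xxxxxx ✓), payload 101110.
Byte 3: 0x90 = 10010000 (10xxxxxx ✓), payload 010000.
Byte 4: 0xB4 = 10110100 (10xxxxxx ✓), payload 110100.
Concatenate: 011101110010000110100 = 0xEE434 (21 bits → U+EE434).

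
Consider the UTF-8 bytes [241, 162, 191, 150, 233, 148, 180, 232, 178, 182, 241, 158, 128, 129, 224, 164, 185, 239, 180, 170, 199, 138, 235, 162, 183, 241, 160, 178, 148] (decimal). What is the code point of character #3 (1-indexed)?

U+8CB6

Offset 0: leading byte 0xF1 = 11110001 → 4-byte char #1 = F1 A2 BF 96.
Offset 4: leading byte 0xE9 = 11101001 → 3-byte char #2 = E9 94 B4.
Offset 7: leading byte 0xE8 = 11101000 → 3-byte char #3 = E8 B2 B6.
Leading byte 0xE8 = 11101000 matches 1110xxxx → 3-byte sequence.
Byte 1: 0xE8 = 11101000, payload 1000 (4 bits).
Byte 2: 0xB2 = 10110010 (10xxxxxx ✓), payload 110010.
Byte 3: 0xB6 = 10110110 (10xxxxxx ✓), payload 110110.
Concatenate: 1000110010110110 = 0x8CB6 (16 bits → U+8CB6).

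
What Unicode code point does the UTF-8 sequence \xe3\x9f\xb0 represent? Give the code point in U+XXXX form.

Leading byte 0xE3 = 11100011 matches 1110xxxx → 3-byte sequence.
Byte 1: 0xE3 = 11100011, payload 0011 (4 bits).
Byte 2: 0x9F = 10011111 (10xxxxxx ✓), payload 011111.
Byte 3: 0xB0 = 10110000 (10xxxxxx ✓), payload 110000.
Concatenate: 0011011111110000 = 0x37F0 (16 bits → U+37F0).

U+37F0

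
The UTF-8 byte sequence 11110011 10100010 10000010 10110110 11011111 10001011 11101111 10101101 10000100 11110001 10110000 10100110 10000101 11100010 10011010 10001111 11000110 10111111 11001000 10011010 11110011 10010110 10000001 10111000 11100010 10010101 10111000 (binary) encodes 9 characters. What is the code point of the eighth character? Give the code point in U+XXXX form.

U+D6078

Offset 0: leading byte 0xF3 = 11110011 → 4-byte char #1 = F3 A2 82 B6.
Offset 4: leading byte 0xDF = 11011111 → 2-byte char #2 = DF 8B.
Offset 6: leading byte 0xEF = 11101111 → 3-byte char #3 = EF AD 84.
Offset 9: leading byte 0xF1 = 11110001 → 4-byte char #4 = F1 B0 A6 85.
Offset 13: leading byte 0xE2 = 11100010 → 3-byte char #5 = E2 9A 8F.
Offset 16: leading byte 0xC6 = 11000110 → 2-byte char #6 = C6 BF.
Offset 18: leading byte 0xC8 = 11001000 → 2-byte char #7 = C8 9A.
Offset 20: leading byte 0xF3 = 11110011 → 4-byte char #8 = F3 96 81 B8.
Leading byte 0xF3 = 11110011 matches 11110xxx → 4-byte sequence.
Byte 1: 0xF3 = 11110011, payload 011 (3 bits).
Byte 2: 0x96 = 10010110 (10xxxxxx ✓), payload 010110.
Byte 3: 0x81 = 10000001 (10xxxxxx ✓), payload 000001.
Byte 4: 0xB8 = 10111000 (10xxxxxx ✓), payload 111000.
Concatenate: 011010110000001111000 = 0xD6078 (21 bits → U+D6078).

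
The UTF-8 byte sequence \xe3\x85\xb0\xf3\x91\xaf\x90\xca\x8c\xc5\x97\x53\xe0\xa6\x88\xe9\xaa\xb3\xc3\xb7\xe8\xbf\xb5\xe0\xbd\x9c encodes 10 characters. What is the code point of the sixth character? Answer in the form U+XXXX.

U+0988

Offset 0: leading byte 0xE3 = 11100011 → 3-byte char #1 = E3 85 B0.
Offset 3: leading byte 0xF3 = 11110011 → 4-byte char #2 = F3 91 AF 90.
Offset 7: leading byte 0xCA = 11001010 → 2-byte char #3 = CA 8C.
Offset 9: leading byte 0xC5 = 11000101 → 2-byte char #4 = C5 97.
Offset 11: leading byte 0x53 = 01010011 → 1-byte char #5 = 53.
Offset 12: leading byte 0xE0 = 11100000 → 3-byte char #6 = E0 A6 88.
Leading byte 0xE0 = 11100000 matches 1110xxxx → 3-byte sequence.
Byte 1: 0xE0 = 11100000, payload 0000 (4 bits).
Byte 2: 0xA6 = 10100110 (10xxxxxx ✓), payload 100110.
Byte 3: 0x88 = 10001000 (10xxxxxx ✓), payload 001000.
Concatenate: 0000100110001000 = 0x988 (16 bits → U+0988).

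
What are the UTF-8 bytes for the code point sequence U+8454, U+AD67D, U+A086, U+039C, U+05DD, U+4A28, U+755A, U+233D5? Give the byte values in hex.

U+8454: 3-byte form → E8 91 94.
U+AD67D: 4-byte form → F2 AD 99 BD.
U+A086: 3-byte form → EA 82 86.
U+039C: 2-byte form → CE 9C.
U+05DD: 2-byte form → D7 9D.
U+4A28: 3-byte form → E4 A8 A8.
U+755A: 3-byte form → E7 95 9A.
U+233D5: 4-byte form → F0 A3 8F 95.
Concatenated (24 bytes): E8 91 94 F2 AD 99 BD EA 82 86 CE 9C D7 9D E4 A8 A8 E7 95 9A F0 A3 8F 95.

E8 91 94 F2 AD 99 BD EA 82 86 CE 9C D7 9D E4 A8 A8 E7 95 9A F0 A3 8F 95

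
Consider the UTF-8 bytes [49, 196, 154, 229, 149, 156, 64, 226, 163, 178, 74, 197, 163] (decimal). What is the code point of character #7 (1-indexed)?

Offset 0: leading byte 0x31 = 00110001 → 1-byte char #1 = 31.
Offset 1: leading byte 0xC4 = 11000100 → 2-byte char #2 = C4 9A.
Offset 3: leading byte 0xE5 = 11100101 → 3-byte char #3 = E5 95 9C.
Offset 6: leading byte 0x40 = 01000000 → 1-byte char #4 = 40.
Offset 7: leading byte 0xE2 = 11100010 → 3-byte char #5 = E2 A3 B2.
Offset 10: leading byte 0x4A = 01001010 → 1-byte char #6 = 4A.
Offset 11: leading byte 0xC5 = 11000101 → 2-byte char #7 = C5 A3.
Leading byte 0xC5 = 11000101 matches 110xxxxx → 2-byte sequence.
Byte 1: 0xC5 = 11000101, payload 00101 (5 bits).
Byte 2: 0xA3 = 10100011 (10xxxxxx ✓), payload 100011.
Concatenate: 00101100011 = 0x163 (11 bits → U+0163).

U+0163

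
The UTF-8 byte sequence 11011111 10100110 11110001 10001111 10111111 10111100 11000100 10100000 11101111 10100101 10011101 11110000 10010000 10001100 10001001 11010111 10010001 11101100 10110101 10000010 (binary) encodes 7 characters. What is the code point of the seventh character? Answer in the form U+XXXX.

U+CD42

Offset 0: leading byte 0xDF = 11011111 → 2-byte char #1 = DF A6.
Offset 2: leading byte 0xF1 = 11110001 → 4-byte char #2 = F1 8F BF BC.
Offset 6: leading byte 0xC4 = 11000100 → 2-byte char #3 = C4 A0.
Offset 8: leading byte 0xEF = 11101111 → 3-byte char #4 = EF A5 9D.
Offset 11: leading byte 0xF0 = 11110000 → 4-byte char #5 = F0 90 8C 89.
Offset 15: leading byte 0xD7 = 11010111 → 2-byte char #6 = D7 91.
Offset 17: leading byte 0xEC = 11101100 → 3-byte char #7 = EC B5 82.
Leading byte 0xEC = 11101100 matches 1110xxxx → 3-byte sequence.
Byte 1: 0xEC = 11101100, payload 1100 (4 bits).
Byte 2: 0xB5 = 10110101 (10xxxxxx ✓), payload 110101.
Byte 3: 0x82 = 10000010 (10xxxxxx ✓), payload 000010.
Concatenate: 1100110101000010 = 0xCD42 (16 bits → U+CD42).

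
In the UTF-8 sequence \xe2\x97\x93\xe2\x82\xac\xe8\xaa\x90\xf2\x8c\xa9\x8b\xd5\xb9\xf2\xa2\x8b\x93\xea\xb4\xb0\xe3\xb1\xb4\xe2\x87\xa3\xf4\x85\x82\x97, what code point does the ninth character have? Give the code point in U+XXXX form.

Offset 0: leading byte 0xE2 = 11100010 → 3-byte char #1 = E2 97 93.
Offset 3: leading byte 0xE2 = 11100010 → 3-byte char #2 = E2 82 AC.
Offset 6: leading byte 0xE8 = 11101000 → 3-byte char #3 = E8 AA 90.
Offset 9: leading byte 0xF2 = 11110010 → 4-byte char #4 = F2 8C A9 8B.
Offset 13: leading byte 0xD5 = 11010101 → 2-byte char #5 = D5 B9.
Offset 15: leading byte 0xF2 = 11110010 → 4-byte char #6 = F2 A2 8B 93.
Offset 19: leading byte 0xEA = 11101010 → 3-byte char #7 = EA B4 B0.
Offset 22: leading byte 0xE3 = 11100011 → 3-byte char #8 = E3 B1 B4.
Offset 25: leading byte 0xE2 = 11100010 → 3-byte char #9 = E2 87 A3.
Leading byte 0xE2 = 11100010 matches 1110xxxx → 3-byte sequence.
Byte 1: 0xE2 = 11100010, payload 0010 (4 bits).
Byte 2: 0x87 = 10000111 (10xxxxxx ✓), payload 000111.
Byte 3: 0xA3 = 10100011 (10xxxxxx ✓), payload 100011.
Concatenate: 0010000111100011 = 0x21E3 (16 bits → U+21E3).

U+21E3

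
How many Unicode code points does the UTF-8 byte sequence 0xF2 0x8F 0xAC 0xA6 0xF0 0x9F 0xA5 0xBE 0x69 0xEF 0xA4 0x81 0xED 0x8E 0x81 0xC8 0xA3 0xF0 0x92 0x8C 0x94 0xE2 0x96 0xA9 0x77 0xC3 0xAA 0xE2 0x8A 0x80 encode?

Byte at offset 0: 0xF2 = 11110010 → 4-byte char (#1). Advance 4.
Byte at offset 4: 0xF0 = 11110000 → 4-byte char (#2). Advance 4.
Byte at offset 8: 0x69 = 01101001 → 1-byte char (#3). Advance 1.
Byte at offset 9: 0xEF = 11101111 → 3-byte char (#4). Advance 3.
Byte at offset 12: 0xED = 11101101 → 3-byte char (#5). Advance 3.
Byte at offset 15: 0xC8 = 11001000 → 2-byte char (#6). Advance 2.
Byte at offset 17: 0xF0 = 11110000 → 4-byte char (#7). Advance 4.
Byte at offset 21: 0xE2 = 11100010 → 3-byte char (#8). Advance 3.
Byte at offset 24: 0x77 = 01110111 → 1-byte char (#9). Advance 1.
Byte at offset 25: 0xC3 = 11000011 → 2-byte char (#10). Advance 2.
Byte at offset 27: 0xE2 = 11100010 → 3-byte char (#11). Advance 3.
Reached end at offset 30 after 11 code points.

11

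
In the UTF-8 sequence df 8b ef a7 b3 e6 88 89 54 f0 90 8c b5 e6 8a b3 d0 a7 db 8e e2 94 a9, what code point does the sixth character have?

U+62B3

Offset 0: leading byte 0xDF = 11011111 → 2-byte char #1 = DF 8B.
Offset 2: leading byte 0xEF = 11101111 → 3-byte char #2 = EF A7 B3.
Offset 5: leading byte 0xE6 = 11100110 → 3-byte char #3 = E6 88 89.
Offset 8: leading byte 0x54 = 01010100 → 1-byte char #4 = 54.
Offset 9: leading byte 0xF0 = 11110000 → 4-byte char #5 = F0 90 8C B5.
Offset 13: leading byte 0xE6 = 11100110 → 3-byte char #6 = E6 8A B3.
Leading byte 0xE6 = 11100110 matches 1110xxxx → 3-byte sequence.
Byte 1: 0xE6 = 11100110, payload 0110 (4 bits).
Byte 2: 0x8A = 10001010 (10xxxxxx ✓), payload 001010.
Byte 3: 0xB3 = 10110011 (10xxxxxx ✓), payload 110011.
Concatenate: 0110001010110011 = 0x62B3 (16 bits → U+62B3).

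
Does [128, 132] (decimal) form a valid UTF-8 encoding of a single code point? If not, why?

Byte 0x80 = 10000000 has the form 10xxxxxx — a continuation byte — but there is no preceding leading byte.

invalid (continuation byte with no leading byte)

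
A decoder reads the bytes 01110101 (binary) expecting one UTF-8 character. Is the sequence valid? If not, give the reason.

Leading byte 0x75 = 01110101 → 1-byte form.

valid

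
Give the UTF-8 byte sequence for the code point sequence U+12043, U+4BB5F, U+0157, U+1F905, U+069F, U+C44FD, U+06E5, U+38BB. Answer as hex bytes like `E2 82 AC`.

U+12043: 4-byte form → F0 92 81 83.
U+4BB5F: 4-byte form → F1 8B AD 9F.
U+0157: 2-byte form → C5 97.
U+1F905: 4-byte form → F0 9F A4 85.
U+069F: 2-byte form → DA 9F.
U+C44FD: 4-byte form → F3 84 93 BD.
U+06E5: 2-byte form → DB A5.
U+38BB: 3-byte form → E3 A2 BB.
Concatenated (25 bytes): F0 92 81 83 F1 8B AD 9F C5 97 F0 9F A4 85 DA 9F F3 84 93 BD DB A5 E3 A2 BB.

F0 92 81 83 F1 8B AD 9F C5 97 F0 9F A4 85 DA 9F F3 84 93 BD DB A5 E3 A2 BB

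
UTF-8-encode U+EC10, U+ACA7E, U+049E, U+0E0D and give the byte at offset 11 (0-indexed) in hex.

U+EC10 → 3-byte form EE B0 90 at offsets 0–2.
U+ACA7E → 4-byte form F2 AC A9 BE at offsets 3–6.
U+049E → 2-byte form D2 9E at offsets 7–8.
U+0E0D → 3-byte form E0 B8 8D at offsets 9–11.
Offset 11 falls in char 4's range; it's byte 3 of E0 B8 8D = 0x8D.

0x8D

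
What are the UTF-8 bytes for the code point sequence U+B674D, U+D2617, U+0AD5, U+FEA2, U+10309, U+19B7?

F2 B6 9D 8D F3 92 98 97 E0 AB 95 EF BA A2 F0 90 8C 89 E1 A6 B7

U+B674D: 4-byte form → F2 B6 9D 8D.
U+D2617: 4-byte form → F3 92 98 97.
U+0AD5: 3-byte form → E0 AB 95.
U+FEA2: 3-byte form → EF BA A2.
U+10309: 4-byte form → F0 90 8C 89.
U+19B7: 3-byte form → E1 A6 B7.
Concatenated (21 bytes): F2 B6 9D 8D F3 92 98 97 E0 AB 95 EF BA A2 F0 90 8C 89 E1 A6 B7.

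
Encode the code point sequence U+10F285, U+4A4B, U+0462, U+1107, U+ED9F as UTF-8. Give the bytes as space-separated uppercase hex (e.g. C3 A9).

U+10F285: 4-byte form → F4 8F 8A 85.
U+4A4B: 3-byte form → E4 A9 8B.
U+0462: 2-byte form → D1 A2.
U+1107: 3-byte form → E1 84 87.
U+ED9F: 3-byte form → EE B6 9F.
Concatenated (15 bytes): F4 8F 8A 85 E4 A9 8B D1 A2 E1 84 87 EE B6 9F.

F4 8F 8A 85 E4 A9 8B D1 A2 E1 84 87 EE B6 9F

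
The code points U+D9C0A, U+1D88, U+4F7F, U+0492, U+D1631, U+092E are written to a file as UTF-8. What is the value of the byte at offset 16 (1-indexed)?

0xB1

1-indexed offset 16 is 0-indexed offset 15.
U+D9C0A → 4-byte form F3 99 B0 8A at offsets 0–3.
U+1D88 → 3-byte form E1 B6 88 at offsets 4–6.
U+4F7F → 3-byte form E4 BD BF at offsets 7–9.
U+0492 → 2-byte form D2 92 at offsets 10–11.
U+D1631 → 4-byte form F3 91 98 B1 at offsets 12–15.
Offset 15 falls in char 5's range; it's byte 4 of F3 91 98 B1 = 0xB1.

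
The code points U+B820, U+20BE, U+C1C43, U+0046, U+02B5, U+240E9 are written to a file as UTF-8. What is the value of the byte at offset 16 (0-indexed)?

U+B820 → 3-byte form EB A0 A0 at offsets 0–2.
U+20BE → 3-byte form E2 82 BE at offsets 3–5.
U+C1C43 → 4-byte form F3 81 B1 83 at offsets 6–9.
U+0046 → 1-byte form 46 at offsets 10–10.
U+02B5 → 2-byte form CA B5 at offsets 11–12.
U+240E9 → 4-byte form F0 A4 83 A9 at offsets 13–16.
Offset 16 falls in char 6's range; it's byte 4 of F0 A4 83 A9 = 0xA9.

0xA9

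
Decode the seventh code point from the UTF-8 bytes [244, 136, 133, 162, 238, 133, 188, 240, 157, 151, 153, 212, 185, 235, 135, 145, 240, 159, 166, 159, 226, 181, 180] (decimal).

U+2D74

Offset 0: leading byte 0xF4 = 11110100 → 4-byte char #1 = F4 88 85 A2.
Offset 4: leading byte 0xEE = 11101110 → 3-byte char #2 = EE 85 BC.
Offset 7: leading byte 0xF0 = 11110000 → 4-byte char #3 = F0 9D 97 99.
Offset 11: leading byte 0xD4 = 11010100 → 2-byte char #4 = D4 B9.
Offset 13: leading byte 0xEB = 11101011 → 3-byte char #5 = EB 87 91.
Offset 16: leading byte 0xF0 = 11110000 → 4-byte char #6 = F0 9F A6 9F.
Offset 20: leading byte 0xE2 = 11100010 → 3-byte char #7 = E2 B5 B4.
Leading byte 0xE2 = 11100010 matches 1110xxxx → 3-byte sequence.
Byte 1: 0xE2 = 11100010, payload 0010 (4 bits).
Byte 2: 0xB5 = 10110101 (10xxxxxx ✓), payload 110101.
Byte 3: 0xB4 = 10110100 (10xxxxxx ✓), payload 110100.
Concatenate: 0010110101110100 = 0x2D74 (16 bits → U+2D74).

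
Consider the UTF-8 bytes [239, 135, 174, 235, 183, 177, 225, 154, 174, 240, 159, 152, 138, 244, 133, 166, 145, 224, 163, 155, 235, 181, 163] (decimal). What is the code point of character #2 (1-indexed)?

U+BDF1

Offset 0: leading byte 0xEF = 11101111 → 3-byte char #1 = EF 87 AE.
Offset 3: leading byte 0xEB = 11101011 → 3-byte char #2 = EB B7 B1.
Leading byte 0xEB = 11101011 matches 1110xxxx → 3-byte sequence.
Byte 1: 0xEB = 11101011, payload 1011 (4 bits).
Byte 2: 0xB7 = 10110111 (10xxxxxx ✓), payload 110111.
Byte 3: 0xB1 = 10110001 (10xxxxxx ✓), payload 110001.
Concatenate: 1011110111110001 = 0xBDF1 (16 bits → U+BDF1).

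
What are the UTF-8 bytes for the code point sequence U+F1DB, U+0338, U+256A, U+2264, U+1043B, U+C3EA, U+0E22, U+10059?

U+F1DB: 3-byte form → EF 87 9B.
U+0338: 2-byte form → CC B8.
U+256A: 3-byte form → E2 95 AA.
U+2264: 3-byte form → E2 89 A4.
U+1043B: 4-byte form → F0 90 90 BB.
U+C3EA: 3-byte form → EC 8F AA.
U+0E22: 3-byte form → E0 B8 A2.
U+10059: 4-byte form → F0 90 81 99.
Concatenated (25 bytes): EF 87 9B CC B8 E2 95 AA E2 89 A4 F0 90 90 BB EC 8F AA E0 B8 A2 F0 90 81 99.

EF 87 9B CC B8 E2 95 AA E2 89 A4 F0 90 90 BB EC 8F AA E0 B8 A2 F0 90 81 99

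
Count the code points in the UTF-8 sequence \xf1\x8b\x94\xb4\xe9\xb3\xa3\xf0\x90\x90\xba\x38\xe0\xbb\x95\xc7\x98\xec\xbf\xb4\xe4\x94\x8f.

Byte at offset 0: 0xF1 = 11110001 → 4-byte char (#1). Advance 4.
Byte at offset 4: 0xE9 = 11101001 → 3-byte char (#2). Advance 3.
Byte at offset 7: 0xF0 = 11110000 → 4-byte char (#3). Advance 4.
Byte at offset 11: 0x38 = 00111000 → 1-byte char (#4). Advance 1.
Byte at offset 12: 0xE0 = 11100000 → 3-byte char (#5). Advance 3.
Byte at offset 15: 0xC7 = 11000111 → 2-byte char (#6). Advance 2.
Byte at offset 17: 0xEC = 11101100 → 3-byte char (#7). Advance 3.
Byte at offset 20: 0xE4 = 11100100 → 3-byte char (#8). Advance 3.
Reached end at offset 23 after 8 code points.

8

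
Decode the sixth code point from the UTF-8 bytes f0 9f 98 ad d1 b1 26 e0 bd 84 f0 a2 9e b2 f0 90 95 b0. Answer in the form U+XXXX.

U+10570

Offset 0: leading byte 0xF0 = 11110000 → 4-byte char #1 = F0 9F 98 AD.
Offset 4: leading byte 0xD1 = 11010001 → 2-byte char #2 = D1 B1.
Offset 6: leading byte 0x26 = 00100110 → 1-byte char #3 = 26.
Offset 7: leading byte 0xE0 = 11100000 → 3-byte char #4 = E0 BD 84.
Offset 10: leading byte 0xF0 = 11110000 → 4-byte char #5 = F0 A2 9E B2.
Offset 14: leading byte 0xF0 = 11110000 → 4-byte char #6 = F0 90 95 B0.
Leading byte 0xF0 = 11110000 matches 11110xxx → 4-byte sequence.
Byte 1: 0xF0 = 11110000, payload 000 (3 bits).
Byte 2: 0x90 = 10010000 (10xxxxxx ✓), payload 010000.
Byte 3: 0x95 = 10010101 (10xxxxxx ✓), payload 010101.
Byte 4: 0xB0 = 10110000 (10xxxxxx ✓), payload 110000.
Concatenate: 000010000010101110000 = 0x10570 (21 bits → U+10570).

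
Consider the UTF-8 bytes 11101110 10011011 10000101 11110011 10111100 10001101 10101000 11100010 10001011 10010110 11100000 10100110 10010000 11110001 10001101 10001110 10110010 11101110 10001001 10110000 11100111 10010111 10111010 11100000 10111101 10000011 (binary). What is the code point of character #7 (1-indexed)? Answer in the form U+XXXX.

Offset 0: leading byte 0xEE = 11101110 → 3-byte char #1 = EE 9B 85.
Offset 3: leading byte 0xF3 = 11110011 → 4-byte char #2 = F3 BC 8D A8.
Offset 7: leading byte 0xE2 = 11100010 → 3-byte char #3 = E2 8B 96.
Offset 10: leading byte 0xE0 = 11100000 → 3-byte char #4 = E0 A6 90.
Offset 13: leading byte 0xF1 = 11110001 → 4-byte char #5 = F1 8D 8E B2.
Offset 17: leading byte 0xEE = 11101110 → 3-byte char #6 = EE 89 B0.
Offset 20: leading byte 0xE7 = 11100111 → 3-byte char #7 = E7 97 BA.
Leading byte 0xE7 = 11100111 matches 1110xxxx → 3-byte sequence.
Byte 1: 0xE7 = 11100111, payload 0111 (4 bits).
Byte 2: 0x97 = 10010111 (10xxxxxx ✓), payload 010111.
Byte 3: 0xBA = 10111010 (10xxxxxx ✓), payload 111010.
Concatenate: 0111010111111010 = 0x75FA (16 bits → U+75FA).

U+75FA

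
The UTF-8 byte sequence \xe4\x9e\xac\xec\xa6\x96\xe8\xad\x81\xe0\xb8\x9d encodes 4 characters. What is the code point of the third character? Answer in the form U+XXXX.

U+8B41

Offset 0: leading byte 0xE4 = 11100100 → 3-byte char #1 = E4 9E AC.
Offset 3: leading byte 0xEC = 11101100 → 3-byte char #2 = EC A6 96.
Offset 6: leading byte 0xE8 = 11101000 → 3-byte char #3 = E8 AD 81.
Leading byte 0xE8 = 11101000 matches 1110xxxx → 3-byte sequence.
Byte 1: 0xE8 = 11101000, payload 1000 (4 bits).
Byte 2: 0xAD = 10101101 (10xxxxxx ✓), payload 101101.
Byte 3: 0x81 = 10000001 (10xxxxxx ✓), payload 000001.
Concatenate: 1000101101000001 = 0x8B41 (16 bits → U+8B41).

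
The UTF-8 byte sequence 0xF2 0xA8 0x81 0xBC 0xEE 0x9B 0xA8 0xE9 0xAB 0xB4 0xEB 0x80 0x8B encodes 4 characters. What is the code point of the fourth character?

Offset 0: leading byte 0xF2 = 11110010 → 4-byte char #1 = F2 A8 81 BC.
Offset 4: leading byte 0xEE = 11101110 → 3-byte char #2 = EE 9B A8.
Offset 7: leading byte 0xE9 = 11101001 → 3-byte char #3 = E9 AB B4.
Offset 10: leading byte 0xEB = 11101011 → 3-byte char #4 = EB 80 8B.
Leading byte 0xEB = 11101011 matches 1110xxxx → 3-byte sequence.
Byte 1: 0xEB = 11101011, payload 1011 (4 bits).
Byte 2: 0x80 = 10000000 (10xxxxxx ✓), payload 000000.
Byte 3: 0x8B = 10001011 (10xxxxxx ✓), payload 001011.
Concatenate: 1011000000001011 = 0xB00B (16 bits → U+B00B).

U+B00B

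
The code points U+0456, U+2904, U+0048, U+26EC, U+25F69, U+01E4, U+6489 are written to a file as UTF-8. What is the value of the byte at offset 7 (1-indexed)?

1-indexed offset 7 is 0-indexed offset 6.
U+0456 → 2-byte form D1 96 at offsets 0–1.
U+2904 → 3-byte form E2 A4 84 at offsets 2–4.
U+0048 → 1-byte form 48 at offsets 5–5.
U+26EC → 3-byte form E2 9B AC at offsets 6–8.
Offset 6 falls in char 4's range; it's byte 1 of E2 9B AC = 0xE2.

0xE2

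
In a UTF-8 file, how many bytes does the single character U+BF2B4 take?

U+BF2B4 = 0xBF2B4. UTF-8 uses 1 byte below 0x80, 2 below 0x800, 3 below 0x10000, 4 up to 0x10FFFF. 0xBF2B4 is in U+10000–U+10FFFF → 4 bytes.

4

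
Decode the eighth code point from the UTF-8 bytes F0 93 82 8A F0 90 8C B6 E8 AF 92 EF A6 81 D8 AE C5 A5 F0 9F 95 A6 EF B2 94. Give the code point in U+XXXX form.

U+FC94

Offset 0: leading byte 0xF0 = 11110000 → 4-byte char #1 = F0 93 82 8A.
Offset 4: leading byte 0xF0 = 11110000 → 4-byte char #2 = F0 90 8C B6.
Offset 8: leading byte 0xE8 = 11101000 → 3-byte char #3 = E8 AF 92.
Offset 11: leading byte 0xEF = 11101111 → 3-byte char #4 = EF A6 81.
Offset 14: leading byte 0xD8 = 11011000 → 2-byte char #5 = D8 AE.
Offset 16: leading byte 0xC5 = 11000101 → 2-byte char #6 = C5 A5.
Offset 18: leading byte 0xF0 = 11110000 → 4-byte char #7 = F0 9F 95 A6.
Offset 22: leading byte 0xEF = 11101111 → 3-byte char #8 = EF B2 94.
Leading byte 0xEF = 11101111 matches 1110xxxx → 3-byte sequence.
Byte 1: 0xEF = 11101111, payload 1111 (4 bits).
Byte 2: 0xB2 = 10110010 (10xxxxxx ✓), payload 110010.
Byte 3: 0x94 = 10010100 (10xxxxxx ✓), payload 010100.
Concatenate: 1111110010010100 = 0xFC94 (16 bits → U+FC94).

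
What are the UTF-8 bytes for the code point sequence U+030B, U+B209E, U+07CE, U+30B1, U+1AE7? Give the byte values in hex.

U+030B: 2-byte form → CC 8B.
U+B209E: 4-byte form → F2 B2 82 9E.
U+07CE: 2-byte form → DF 8E.
U+30B1: 3-byte form → E3 82 B1.
U+1AE7: 3-byte form → E1 AB A7.
Concatenated (14 bytes): CC 8B F2 B2 82 9E DF 8E E3 82 B1 E1 AB A7.

CC 8B F2 B2 82 9E DF 8E E3 82 B1 E1 AB A7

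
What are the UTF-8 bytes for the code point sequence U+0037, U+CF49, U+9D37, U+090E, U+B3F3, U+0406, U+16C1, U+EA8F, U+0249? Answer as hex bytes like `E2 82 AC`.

U+0037: 1-byte form → 37.
U+CF49: 3-byte form → EC BD 89.
U+9D37: 3-byte form → E9 B4 B7.
U+090E: 3-byte form → E0 A4 8E.
U+B3F3: 3-byte form → EB 8F B3.
U+0406: 2-byte form → D0 86.
U+16C1: 3-byte form → E1 9B 81.
U+EA8F: 3-byte form → EE AA 8F.
U+0249: 2-byte form → C9 89.
Concatenated (23 bytes): 37 EC BD 89 E9 B4 B7 E0 A4 8E EB 8F B3 D0 86 E1 9B 81 EE AA 8F C9 89.

37 EC BD 89 E9 B4 B7 E0 A4 8E EB 8F B3 D0 86 E1 9B 81 EE AA 8F C9 89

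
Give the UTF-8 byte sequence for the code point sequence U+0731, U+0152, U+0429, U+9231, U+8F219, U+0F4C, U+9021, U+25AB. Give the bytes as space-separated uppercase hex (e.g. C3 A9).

DC B1 C5 92 D0 A9 E9 88 B1 F2 8F 88 99 E0 BD 8C E9 80 A1 E2 96 AB

U+0731: 2-byte form → DC B1.
U+0152: 2-byte form → C5 92.
U+0429: 2-byte form → D0 A9.
U+9231: 3-byte form → E9 88 B1.
U+8F219: 4-byte form → F2 8F 88 99.
U+0F4C: 3-byte form → E0 BD 8C.
U+9021: 3-byte form → E9 80 A1.
U+25AB: 3-byte form → E2 96 AB.
Concatenated (22 bytes): DC B1 C5 92 D0 A9 E9 88 B1 F2 8F 88 99 E0 BD 8C E9 80 A1 E2 96 AB.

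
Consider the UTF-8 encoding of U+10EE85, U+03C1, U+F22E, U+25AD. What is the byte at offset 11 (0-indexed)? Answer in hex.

U+10EE85 → 4-byte form F4 8E BA 85 at offsets 0–3.
U+03C1 → 2-byte form CF 81 at offsets 4–5.
U+F22E → 3-byte form EF 88 AE at offsets 6–8.
U+25AD → 3-byte form E2 96 AD at offsets 9–11.
Offset 11 falls in char 4's range; it's byte 3 of E2 96 AD = 0xAD.

0xAD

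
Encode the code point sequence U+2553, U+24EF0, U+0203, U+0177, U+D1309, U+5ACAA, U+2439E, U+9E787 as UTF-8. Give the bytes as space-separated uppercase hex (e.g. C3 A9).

E2 95 93 F0 A4 BB B0 C8 83 C5 B7 F3 91 8C 89 F1 9A B2 AA F0 A4 8E 9E F2 9E 9E 87

U+2553: 3-byte form → E2 95 93.
U+24EF0: 4-byte form → F0 A4 BB B0.
U+0203: 2-byte form → C8 83.
U+0177: 2-byte form → C5 B7.
U+D1309: 4-byte form → F3 91 8C 89.
U+5ACAA: 4-byte form → F1 9A B2 AA.
U+2439E: 4-byte form → F0 A4 8E 9E.
U+9E787: 4-byte form → F2 9E 9E 87.
Concatenated (27 bytes): E2 95 93 F0 A4 BB B0 C8 83 C5 B7 F3 91 8C 89 F1 9A B2 AA F0 A4 8E 9E F2 9E 9E 87.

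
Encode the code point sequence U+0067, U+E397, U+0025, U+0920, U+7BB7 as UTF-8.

67 EE 8E 97 25 E0 A4 A0 E7 AE B7

U+0067: 1-byte form → 67.
U+E397: 3-byte form → EE 8E 97.
U+0025: 1-byte form → 25.
U+0920: 3-byte form → E0 A4 A0.
U+7BB7: 3-byte form → E7 AE B7.
Concatenated (11 bytes): 67 EE 8E 97 25 E0 A4 A0 E7 AE B7.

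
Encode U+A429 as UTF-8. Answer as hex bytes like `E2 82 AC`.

U+A429 = 0xA429 = 42025 decimal. In range U+0800–U+FFFF → 3-byte form: 1110xxxx 10xxxxxx 10xxxxxx.
Binary (16 bits): 1010010000101001.
Split 4+6+6: 1010 | 010000 | 101001.
Byte 1: 11101010 = 0xEA.
Byte 2: 10010000 = 0x90.
Byte 3: 10101001 = 0xA9.

EA 90 A9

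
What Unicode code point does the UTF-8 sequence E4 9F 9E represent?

Leading byte 0xE4 = 11100100 matches 1110xxxx → 3-byte sequence.
Byte 1: 0xE4 = 11100100, payload 0100 (4 bits).
Byte 2: 0x9F = 10011111 (10xxxxxx ✓), payload 011111.
Byte 3: 0x9E = 10011110 (10xxxxxx ✓), payload 011110.
Concatenate: 0100011111011110 = 0x47DE (16 bits → U+47DE).

U+47DE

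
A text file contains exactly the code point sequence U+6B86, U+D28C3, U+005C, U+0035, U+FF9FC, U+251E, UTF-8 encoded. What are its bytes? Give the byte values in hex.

E6 AE 86 F3 92 A3 83 5C 35 F3 BF A7 BC E2 94 9E

U+6B86: 3-byte form → E6 AE 86.
U+D28C3: 4-byte form → F3 92 A3 83.
U+005C: 1-byte form → 5C.
U+0035: 1-byte form → 35.
U+FF9FC: 4-byte form → F3 BF A7 BC.
U+251E: 3-byte form → E2 94 9E.
Concatenated (16 bytes): E6 AE 86 F3 92 A3 83 5C 35 F3 BF A7 BC E2 94 9E.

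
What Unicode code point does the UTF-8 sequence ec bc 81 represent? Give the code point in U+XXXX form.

U+CF01

Leading byte 0xEC = 11101100 matches 1110xxxx → 3-byte sequence.
Byte 1: 0xEC = 11101100, payload 1100 (4 bits).
Byte 2: 0xBC = 10111100 (10xxxxxx ✓), payload 111100.
Byte 3: 0x81 = 10000001 (10xxxxxx ✓), payload 000001.
Concatenate: 1100111100000001 = 0xCF01 (16 bits → U+CF01).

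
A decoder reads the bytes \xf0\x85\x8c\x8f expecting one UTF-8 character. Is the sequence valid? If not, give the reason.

Leading byte 0xF0 = 11110000 → 4-byte form.
Continuation bytes all match 10xxxxxx. Payload decodes to 0x530F.
But 0x530F < 0x10000, the minimum for a 4-byte sequence — this is an overlong encoding.

invalid (overlong encoding)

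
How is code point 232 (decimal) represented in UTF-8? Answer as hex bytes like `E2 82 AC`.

C3 A8

U+00E8 = 0xE8 = 232 decimal. In range U+0080–U+07FF → 2-byte form: 110xxxxx 10xxxxxx.
Binary (11 bits): 00011101000.
Split 5+6: 00011 | 101000.
Byte 1: 11000011 = 0xC3.
Byte 2: 10101000 = 0xA8.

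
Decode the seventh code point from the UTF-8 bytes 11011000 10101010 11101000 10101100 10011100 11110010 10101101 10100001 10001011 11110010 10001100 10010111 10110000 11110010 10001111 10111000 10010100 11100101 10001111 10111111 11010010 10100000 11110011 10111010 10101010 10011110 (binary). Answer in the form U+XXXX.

U+04A0

Offset 0: leading byte 0xD8 = 11011000 → 2-byte char #1 = D8 AA.
Offset 2: leading byte 0xE8 = 11101000 → 3-byte char #2 = E8 AC 9C.
Offset 5: leading byte 0xF2 = 11110010 → 4-byte char #3 = F2 AD A1 8B.
Offset 9: leading byte 0xF2 = 11110010 → 4-byte char #4 = F2 8C 97 B0.
Offset 13: leading byte 0xF2 = 11110010 → 4-byte char #5 = F2 8F B8 94.
Offset 17: leading byte 0xE5 = 11100101 → 3-byte char #6 = E5 8F BF.
Offset 20: leading byte 0xD2 = 11010010 → 2-byte char #7 = D2 A0.
Leading byte 0xD2 = 11010010 matches 110xxxxx → 2-byte sequence.
Byte 1: 0xD2 = 11010010, payload 10010 (5 bits).
Byte 2: 0xA0 = 10100000 (10xxxxxx ✓), payload 100000.
Concatenate: 10010100000 = 0x4A0 (11 bits → U+04A0).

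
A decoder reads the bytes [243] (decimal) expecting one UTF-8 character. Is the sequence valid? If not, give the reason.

invalid (sequence truncated)

Leading byte 0xF3 = 11110011 → 4-byte form, but only 1 byte is present.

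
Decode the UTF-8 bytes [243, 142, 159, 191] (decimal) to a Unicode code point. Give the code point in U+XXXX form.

Leading byte 0xF3 = 11110011 matches 11110xxx → 4-byte sequence.
Byte 1: 0xF3 = 11110011, payload 011 (3 bits).
Byte 2: 0x8E = 10001110 (10xxxxxx ✓), payload 001110.
Byte 3: 0x9F = 10011111 (10xxxxxx ✓), payload 011111.
Byte 4: 0xBF = 10111111 (10xxxxxx ✓), payload 111111.
Concatenate: 011001110011111111111 = 0xCE7FF (21 bits → U+CE7FF).

U+CE7FF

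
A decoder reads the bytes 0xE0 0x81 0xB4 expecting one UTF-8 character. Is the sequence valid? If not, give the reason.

invalid (overlong encoding)

Leading byte 0xE0 = 11100000 → 3-byte form.
Continuation bytes all match 10xxxxxx. Payload decodes to 0x74.
But 0x74 < 0x800, the minimum for a 3-byte sequence — this is an overlong encoding.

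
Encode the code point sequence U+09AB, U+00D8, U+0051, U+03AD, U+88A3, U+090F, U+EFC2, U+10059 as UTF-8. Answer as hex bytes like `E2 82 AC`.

E0 A6 AB C3 98 51 CE AD E8 A2 A3 E0 A4 8F EE BF 82 F0 90 81 99

U+09AB: 3-byte form → E0 A6 AB.
U+00D8: 2-byte form → C3 98.
U+0051: 1-byte form → 51.
U+03AD: 2-byte form → CE AD.
U+88A3: 3-byte form → E8 A2 A3.
U+090F: 3-byte form → E0 A4 8F.
U+EFC2: 3-byte form → EE BF 82.
U+10059: 4-byte form → F0 90 81 99.
Concatenated (21 bytes): E0 A6 AB C3 98 51 CE AD E8 A2 A3 E0 A4 8F EE BF 82 F0 90 81 99.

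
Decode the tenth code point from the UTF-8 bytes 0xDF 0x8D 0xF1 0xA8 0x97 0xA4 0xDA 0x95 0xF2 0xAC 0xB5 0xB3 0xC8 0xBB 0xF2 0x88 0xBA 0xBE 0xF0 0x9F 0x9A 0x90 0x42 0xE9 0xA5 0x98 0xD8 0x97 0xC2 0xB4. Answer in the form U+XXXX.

U+0617

Offset 0: leading byte 0xDF = 11011111 → 2-byte char #1 = DF 8D.
Offset 2: leading byte 0xF1 = 11110001 → 4-byte char #2 = F1 A8 97 A4.
Offset 6: leading byte 0xDA = 11011010 → 2-byte char #3 = DA 95.
Offset 8: leading byte 0xF2 = 11110010 → 4-byte char #4 = F2 AC B5 B3.
Offset 12: leading byte 0xC8 = 11001000 → 2-byte char #5 = C8 BB.
Offset 14: leading byte 0xF2 = 11110010 → 4-byte char #6 = F2 88 BA BE.
Offset 18: leading byte 0xF0 = 11110000 → 4-byte char #7 = F0 9F 9A 90.
Offset 22: leading byte 0x42 = 01000010 → 1-byte char #8 = 42.
Offset 23: leading byte 0xE9 = 11101001 → 3-byte char #9 = E9 A5 98.
Offset 26: leading byte 0xD8 = 11011000 → 2-byte char #10 = D8 97.
Leading byte 0xD8 = 11011000 matches 110xxxxx → 2-byte sequence.
Byte 1: 0xD8 = 11011000, payload 11000 (5 bits).
Byte 2: 0x97 = 10010111 (10xxxxxx ✓), payload 010111.
Concatenate: 11000010111 = 0x617 (11 bits → U+0617).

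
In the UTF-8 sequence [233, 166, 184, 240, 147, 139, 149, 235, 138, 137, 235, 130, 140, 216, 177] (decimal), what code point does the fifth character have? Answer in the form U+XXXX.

U+0631

Offset 0: leading byte 0xE9 = 11101001 → 3-byte char #1 = E9 A6 B8.
Offset 3: leading byte 0xF0 = 11110000 → 4-byte char #2 = F0 93 8B 95.
Offset 7: leading byte 0xEB = 11101011 → 3-byte char #3 = EB 8A 89.
Offset 10: leading byte 0xEB = 11101011 → 3-byte char #4 = EB 82 8C.
Offset 13: leading byte 0xD8 = 11011000 → 2-byte char #5 = D8 B1.
Leading byte 0xD8 = 11011000 matches 110xxxxx → 2-byte sequence.
Byte 1: 0xD8 = 11011000, payload 11000 (5 bits).
Byte 2: 0xB1 = 10110001 (10xxxxxx ✓), payload 110001.
Concatenate: 11000110001 = 0x631 (11 bits → U+0631).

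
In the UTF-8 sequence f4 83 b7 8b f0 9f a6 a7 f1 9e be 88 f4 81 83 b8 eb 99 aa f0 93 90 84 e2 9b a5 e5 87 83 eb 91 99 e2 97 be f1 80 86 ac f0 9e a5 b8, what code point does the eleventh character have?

Offset 0: leading byte 0xF4 = 11110100 → 4-byte char #1 = F4 83 B7 8B.
Offset 4: leading byte 0xF0 = 11110000 → 4-byte char #2 = F0 9F A6 A7.
Offset 8: leading byte 0xF1 = 11110001 → 4-byte char #3 = F1 9E BE 88.
Offset 12: leading byte 0xF4 = 11110100 → 4-byte char #4 = F4 81 83 B8.
Offset 16: leading byte 0xEB = 11101011 → 3-byte char #5 = EB 99 AA.
Offset 19: leading byte 0xF0 = 11110000 → 4-byte char #6 = F0 93 90 84.
Offset 23: leading byte 0xE2 = 11100010 → 3-byte char #7 = E2 9B A5.
Offset 26: leading byte 0xE5 = 11100101 → 3-byte char #8 = E5 87 83.
Offset 29: leading byte 0xEB = 11101011 → 3-byte char #9 = EB 91 99.
Offset 32: leading byte 0xE2 = 11100010 → 3-byte char #10 = E2 97 BE.
Offset 35: leading byte 0xF1 = 11110001 → 4-byte char #11 = F1 80 86 AC.
Leading byte 0xF1 = 11110001 matches 11110xxx → 4-byte sequence.
Byte 1: 0xF1 = 11110001, payload 001 (3 bits).
Byte 2: 0x80 = 10000000 (10xxxxxx ✓), payload 000000.
Byte 3: 0x86 = 10000110 (10xxxxxx ✓), payload 000110.
Byte 4: 0xAC = 10101100 (10xxxxxx ✓), payload 101100.
Concatenate: 001000000000110101100 = 0x401AC (21 bits → U+401AC).

U+401AC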